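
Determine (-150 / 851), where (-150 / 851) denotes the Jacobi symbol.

1

(-150 / 851)
  = (701 / 851)    [-150 ≡ 701 mod 851]
  = (851 / 701)    [QR: 701 ≡ 1 mod 4, sign kept]
  = (150 / 701)    [851 ≡ 150 mod 701]
  = -(75 / 701)    [701 ≡ 5 mod 8 ⇒ (2 / 701) = -1]
  = -(701 / 75)    [QR: 701 ≡ 1 mod 4, sign kept]
  = -(26 / 75)    [701 ≡ 26 mod 75]
  = (13 / 75)    [75 ≡ 3 mod 8 ⇒ (2 / 75) = -1]
  = (75 / 13)    [QR: 13 ≡ 1 mod 4, sign kept]
  = (10 / 13)    [75 ≡ 10 mod 13]
  = -(5 / 13)    [13 ≡ 5 mod 8 ⇒ (2 / 13) = -1]
  = -(13 / 5)    [QR: 5 ≡ 1 mod 4, sign kept]
  = -(3 / 5)    [13 ≡ 3 mod 5]
  = -(5 / 3)    [QR: 5 ≡ 1 mod 4, sign kept]
  = -(2 / 3)    [5 ≡ 2 mod 3]
  = (1 / 3)    [3 ≡ 3 mod 8 ⇒ (2 / 3) = -1]
  = 1    [(1 / 3) = 1]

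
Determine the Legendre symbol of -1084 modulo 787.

1

Pull out -1: (-1084|787) = (-1|787)·(1084|787). Since 787 ≡ 3 (mod 4), (-1|787) = -1. Now have -(1084|787).
Reduce the numerator: 1084 ≡ 297 (mod 787), so (1084|787) = (297|787).
297 ≡ 1 (mod 4), so quadratic reciprocity gives (297|787) = (787|297). Reduce: 787 ≡ 193 (mod 297). Now have -(193|297).
193 ≡ 1 (mod 4), so quadratic reciprocity gives (193|297) = (297|193). Reduce: 297 ≡ 104 (mod 193). Now have -(104|193).
Factor out 2: 104 = 2^3·13. Since 193 ≡ 1 (mod 8), (2|193) = +1, and (2|193)^3 = +1. Now have -(13|193).
13 ≡ 1 (mod 4), so quadratic reciprocity gives (13|193) = (193|13). Reduce: 193 ≡ 11 (mod 13). Now have -(11|13).
13 ≡ 1 (mod 4), so quadratic reciprocity gives (11|13) = (13|11). Reduce: 13 ≡ 2 (mod 11). Now have -(2|11).
Factor out 2: 2 = 2. Since 11 ≡ 3 (mod 8), (2|11) = -1. Now have (1|11).
(1|11) = 1. Collecting the sign factors: 1.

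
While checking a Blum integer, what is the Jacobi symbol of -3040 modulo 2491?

1

(-3040/2491)
  = -(3040/2491)    [2491 ≡ 3 mod 4 ⇒ (-1/2491) = -1]
  = -(549/2491)    [3040 ≡ 549 mod 2491]
  = -(2491/549)    [QR: 549 ≡ 1 mod 4, sign kept]
  = -(295/549)    [2491 ≡ 295 mod 549]
  = -(549/295)    [QR: 549 ≡ 1 mod 4, sign kept]
  = -(254/295)    [549 ≡ 254 mod 295]
  = -(127/295)    [295 ≡ 7 mod 8 ⇒ (2/295) = +1]
  = (295/127)    [QR: both ≡ 3 mod 4, sign flips]
  = (41/127)    [295 ≡ 41 mod 127]
  = (127/41)    [QR: 41 ≡ 1 mod 4, sign kept]
  = (4/41)    [127 ≡ 4 mod 41]
  = (1/41)    [41 ≡ 1 mod 8 ⇒ (2/41)^2 = +1]
  = 1    [(1/41) = 1]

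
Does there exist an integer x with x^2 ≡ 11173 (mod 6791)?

yes

(11173/6791)
  = (4382/6791)    [11173 ≡ 4382 mod 6791]
  = (2191/6791)    [6791 ≡ 7 mod 8 ⇒ (2/6791) = +1]
  = -(6791/2191)    [QR: both ≡ 3 mod 4, sign flips]
  = -(218/2191)    [6791 ≡ 218 mod 2191]
  = -(109/2191)    [2191 ≡ 7 mod 8 ⇒ (2/2191) = +1]
  = -(2191/109)    [QR: 109 ≡ 1 mod 4, sign kept]
  = -(11/109)    [2191 ≡ 11 mod 109]
  = -(109/11)    [QR: 109 ≡ 1 mod 4, sign kept]
  = -(10/11)    [109 ≡ 10 mod 11]
  = (5/11)    [11 ≡ 3 mod 8 ⇒ (2/11) = -1]
  = (11/5)    [QR: 5 ≡ 1 mod 4, sign kept]
  = (1/5)    [11 ≡ 1 mod 5]
  = 1    [(1/5) = 1]
The Legendre symbol is 1, so x^2 ≡ 11173 (mod 6791) has solution.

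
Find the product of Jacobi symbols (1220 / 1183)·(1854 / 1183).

By multiplicativity, (1220·1854 / 1183) = (1220 / 1183)·(1854 / 1183).
First factor (1220 / 1183):
(1220 / 1183)
  = (37 / 1183)    [1220 ≡ 37 mod 1183]
  = (1183 / 37)    [QR: 37 ≡ 1 mod 4, sign kept]
  = (36 / 37)    [1183 ≡ 36 mod 37]
  = (9 / 37)    [37 ≡ 5 mod 8 ⇒ (2 / 37)^2 = +1]
  = (37 / 9)    [QR: 9 ≡ 1 mod 4, sign kept]
  = (1 / 9)    [37 ≡ 1 mod 9]
  = 1    [(1 / 9) = 1]
Second factor (1854 / 1183):
(1854 / 1183)
  = (671 / 1183)    [1854 ≡ 671 mod 1183]
  = -(1183 / 671)    [QR: both ≡ 3 mod 4, sign flips]
  = -(512 / 671)    [1183 ≡ 512 mod 671]
  = -(1 / 671)    [671 ≡ 7 mod 8 ⇒ (2 / 671)^9 = +1]
  = -1    [(1 / 671) = 1]
Product: (1)·(-1) = -1.

-1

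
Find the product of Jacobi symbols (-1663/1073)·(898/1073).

By multiplicativity, (-1663·898/1073) = (-1663/1073)·(898/1073).
First factor (-1663/1073):
(-1663/1073)
  = (483/1073)    [-1663 ≡ 483 mod 1073]
  = (1073/483)    [QR: 1073 ≡ 1 mod 4, sign kept]
  = (107/483)    [1073 ≡ 107 mod 483]
  = -(483/107)    [QR: both ≡ 3 mod 4, sign flips]
  = -(55/107)    [483 ≡ 55 mod 107]
  = (107/55)    [QR: both ≡ 3 mod 4, sign flips]
  = (52/55)    [107 ≡ 52 mod 55]
  = (13/55)    [55 ≡ 7 mod 8 ⇒ (2/55)^2 = +1]
  = (55/13)    [QR: 13 ≡ 1 mod 4, sign kept]
  = (3/13)    [55 ≡ 3 mod 13]
  = (13/3)    [QR: 13 ≡ 1 mod 4, sign kept]
  = (1/3)    [13 ≡ 1 mod 3]
  = 1    [(1/3) = 1]
Second factor (898/1073):
(898/1073)
  = (449/1073)    [1073 ≡ 1 mod 8 ⇒ (2/1073) = +1]
  = (1073/449)    [QR: 449 ≡ 1 mod 4, sign kept]
  = (175/449)    [1073 ≡ 175 mod 449]
  = (449/175)    [QR: 449 ≡ 1 mod 4, sign kept]
  = (99/175)    [449 ≡ 99 mod 175]
  = -(175/99)    [QR: both ≡ 3 mod 4, sign flips]
  = -(76/99)    [175 ≡ 76 mod 99]
  = -(19/99)    [99 ≡ 3 mod 8 ⇒ (2/99)^2 = +1]
  = (99/19)    [QR: both ≡ 3 mod 4, sign flips]
  = (4/19)    [99 ≡ 4 mod 19]
  = (1/19)    [19 ≡ 3 mod 8 ⇒ (2/19)^2 = +1]
  = 1    [(1/19) = 1]
Product: (1)·(1) = 1.

1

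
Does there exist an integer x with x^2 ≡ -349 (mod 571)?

Reduce the numerator: -349 ≡ 222 (mod 571), so (-349/571) = (222/571).
Factor out 2: 222 = 2·111. Since 571 ≡ 3 (mod 8), (2/571) = -1. Now have -(111/571).
Both 111 ≡ 3 and 571 ≡ 3 (mod 4), so reciprocity gives (111/571) = -(571/111). Reduce: 571 ≡ 16 (mod 111). Now have (16/111).
Factor out 2: 16 = 2^4. Since 111 ≡ 7 (mod 8), (2/111) = +1, and (2/111)^4 = +1. Now have (1/111).
(1/111) = 1. Collecting the sign factors: 1.
(-349/571) = 1, and 571 is prime, so -349 is a quadratic residue mod 571.

yes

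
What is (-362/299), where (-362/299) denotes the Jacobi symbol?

-1

(-362/299)
  = (236/299)    [-362 ≡ 236 mod 299]
  = (59/299)    [299 ≡ 3 mod 8 ⇒ (2/299)^2 = +1]
  = -(299/59)    [QR: both ≡ 3 mod 4, sign flips]
  = -(4/59)    [299 ≡ 4 mod 59]
  = -(1/59)    [59 ≡ 3 mod 8 ⇒ (2/59)^2 = +1]
  = -1    [(1/59) = 1]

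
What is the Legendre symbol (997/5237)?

-1

997 ≡ 1 (mod 4), so quadratic reciprocity gives (997/5237) = (5237/997). Reduce: 5237 ≡ 252 (mod 997). Now have (252/997).
Factor out 2: 252 = 2^2·63. Since 997 ≡ 5 (mod 8), (2/997) = -1, and (2/997)^2 = +1. Now have (63/997).
997 ≡ 1 (mod 4), so quadratic reciprocity gives (63/997) = (997/63). Reduce: 997 ≡ 52 (mod 63). Now have (52/63).
Factor out 2: 52 = 2^2·13. Since 63 ≡ 7 (mod 8), (2/63) = +1, and (2/63)^2 = +1. Now have (13/63).
13 ≡ 1 (mod 4), so quadratic reciprocity gives (13/63) = (63/13). Reduce: 63 ≡ 11 (mod 13). Now have (11/13).
13 ≡ 1 (mod 4), so quadratic reciprocity gives (11/13) = (13/11). Reduce: 13 ≡ 2 (mod 11). Now have (2/11).
Factor out 2: 2 = 2. Since 11 ≡ 3 (mod 8), (2/11) = -1. Now have -(1/11).
(1/11) = 1. Collecting the sign factors: -1.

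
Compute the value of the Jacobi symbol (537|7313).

-1

(537|7313)
  = (7313|537)    [QR: 537 ≡ 1 mod 4, sign kept]
  = (332|537)    [7313 ≡ 332 mod 537]
  = (83|537)    [537 ≡ 1 mod 8 ⇒ (2|537)^2 = +1]
  = (537|83)    [QR: 537 ≡ 1 mod 4, sign kept]
  = (39|83)    [537 ≡ 39 mod 83]
  = -(83|39)    [QR: both ≡ 3 mod 4, sign flips]
  = -(5|39)    [83 ≡ 5 mod 39]
  = -(39|5)    [QR: 5 ≡ 1 mod 4, sign kept]
  = -(4|5)    [39 ≡ 4 mod 5]
  = -(1|5)    [5 ≡ 5 mod 8 ⇒ (2|5)^2 = +1]
  = -1    [(1|5) = 1]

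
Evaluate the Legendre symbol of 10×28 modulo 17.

By multiplicativity, (10·28/17) = (10/17)·(28/17).
First factor (10/17):
Factor out 2: 10 = 2·5. Since 17 ≡ 1 (mod 8), (2/17) = +1. Now have (5/17).
5 ≡ 1 (mod 4), so quadratic reciprocity gives (5/17) = (17/5). Reduce: 17 ≡ 2 (mod 5). Now have (2/5).
Factor out 2: 2 = 2. Since 5 ≡ 5 (mod 8), (2/5) = -1. Now have -(1/5).
(1/5) = 1. Collecting the sign factors: -1.
Second factor (28/17):
Reduce the numerator: 28 ≡ 11 (mod 17), so (28/17) = (11/17).
17 ≡ 1 (mod 4), so quadratic reciprocity gives (11/17) = (17/11). Reduce: 17 ≡ 6 (mod 11). Now have (6/11).
Factor out 2: 6 = 2·3. Since 11 ≡ 3 (mod 8), (2/11) = -1. Now have -(3/11).
Both 3 ≡ 3 and 11 ≡ 3 (mod 4), so reciprocity gives (3/11) = -(11/3). Reduce: 11 ≡ 2 (mod 3). Now have (2/3).
Factor out 2: 2 = 2. Since 3 ≡ 3 (mod 8), (2/3) = -1. Now have -(1/3).
(1/3) = 1. Collecting the sign factors: -1.
Product: (-1)·(-1) = 1.

1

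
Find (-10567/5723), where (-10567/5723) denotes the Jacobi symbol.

(-10567/5723)
  = (879/5723)    [-10567 ≡ 879 mod 5723]
  = -(5723/879)    [QR: both ≡ 3 mod 4, sign flips]
  = -(449/879)    [5723 ≡ 449 mod 879]
  = -(879/449)    [QR: 449 ≡ 1 mod 4, sign kept]
  = -(430/449)    [879 ≡ 430 mod 449]
  = -(215/449)    [449 ≡ 1 mod 8 ⇒ (2/449) = +1]
  = -(449/215)    [QR: 449 ≡ 1 mod 4, sign kept]
  = -(19/215)    [449 ≡ 19 mod 215]
  = (215/19)    [QR: both ≡ 3 mod 4, sign flips]
  = (6/19)    [215 ≡ 6 mod 19]
  = -(3/19)    [19 ≡ 3 mod 8 ⇒ (2/19) = -1]
  = (19/3)    [QR: both ≡ 3 mod 4, sign flips]
  = (1/3)    [19 ≡ 1 mod 3]
  = 1    [(1/3) = 1]

1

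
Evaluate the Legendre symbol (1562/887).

(1562/887)
  = (675/887)    [1562 ≡ 675 mod 887]
  = -(887/675)    [QR: both ≡ 3 mod 4, sign flips]
  = -(212/675)    [887 ≡ 212 mod 675]
  = -(53/675)    [675 ≡ 3 mod 8 ⇒ (2/675)^2 = +1]
  = -(675/53)    [QR: 53 ≡ 1 mod 4, sign kept]
  = -(39/53)    [675 ≡ 39 mod 53]
  = -(53/39)    [QR: 53 ≡ 1 mod 4, sign kept]
  = -(14/39)    [53 ≡ 14 mod 39]
  = -(7/39)    [39 ≡ 7 mod 8 ⇒ (2/39) = +1]
  = (39/7)    [QR: both ≡ 3 mod 4, sign flips]
  = (4/7)    [39 ≡ 4 mod 7]
  = (1/7)    [7 ≡ 7 mod 8 ⇒ (2/7)^2 = +1]
  = 1    [(1/7) = 1]

1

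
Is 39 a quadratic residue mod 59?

no

Both 39 ≡ 3 and 59 ≡ 3 (mod 4), so reciprocity gives (39/59) = -(59/39). Reduce: 59 ≡ 20 (mod 39). Now have -(20/39).
Factor out 2: 20 = 2^2·5. Since 39 ≡ 7 (mod 8), (2/39) = +1, and (2/39)^2 = +1. Now have -(5/39).
5 ≡ 1 (mod 4), so quadratic reciprocity gives (5/39) = (39/5). Reduce: 39 ≡ 4 (mod 5). Now have -(4/5).
Factor out 2: 4 = 2^2. Since 5 ≡ 5 (mod 8), (2/5) = -1, and (2/5)^2 = +1. Now have -(1/5).
(1/5) = 1. Collecting the sign factors: -1.
The Legendre symbol is -1, so x^2 ≡ 39 (mod 59) has no solution.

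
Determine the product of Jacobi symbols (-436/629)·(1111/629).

By multiplicativity, (-436·1111/629) = (-436/629)·(1111/629).
First factor (-436/629):
(-436/629)
  = (436/629)    [629 ≡ 1 mod 4 ⇒ (-1/629) = +1]
  = (109/629)    [629 ≡ 5 mod 8 ⇒ (2/629)^2 = +1]
  = (629/109)    [QR: 109 ≡ 1 mod 4, sign kept]
  = (84/109)    [629 ≡ 84 mod 109]
  = (21/109)    [109 ≡ 5 mod 8 ⇒ (2/109)^2 = +1]
  = (109/21)    [QR: 21 ≡ 1 mod 4, sign kept]
  = (4/21)    [109 ≡ 4 mod 21]
  = (1/21)    [21 ≡ 5 mod 8 ⇒ (2/21)^2 = +1]
  = 1    [(1/21) = 1]
Second factor (1111/629):
(1111/629)
  = (482/629)    [1111 ≡ 482 mod 629]
  = -(241/629)    [629 ≡ 5 mod 8 ⇒ (2/629) = -1]
  = -(629/241)    [QR: 241 ≡ 1 mod 4, sign kept]
  = -(147/241)    [629 ≡ 147 mod 241]
  = -(241/147)    [QR: 241 ≡ 1 mod 4, sign kept]
  = -(94/147)    [241 ≡ 94 mod 147]
  = (47/147)    [147 ≡ 3 mod 8 ⇒ (2/147) = -1]
  = -(147/47)    [QR: both ≡ 3 mod 4, sign flips]
  = -(6/47)    [147 ≡ 6 mod 47]
  = -(3/47)    [47 ≡ 7 mod 8 ⇒ (2/47) = +1]
  = (47/3)    [QR: both ≡ 3 mod 4, sign flips]
  = (2/3)    [47 ≡ 2 mod 3]
  = -(1/3)    [3 ≡ 3 mod 8 ⇒ (2/3) = -1]
  = -1    [(1/3) = 1]
Product: (1)·(-1) = -1.

-1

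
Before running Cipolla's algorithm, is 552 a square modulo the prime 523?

yes

Reduce the numerator: 552 ≡ 29 (mod 523), so (552|523) = (29|523).
29 ≡ 1 (mod 4), so quadratic reciprocity gives (29|523) = (523|29). Reduce: 523 ≡ 1 (mod 29). Now have (1|29).
(1|29) = 1. Collecting the sign factors: 1.
The Legendre symbol is 1, so x^2 ≡ 552 (mod 523) has solution.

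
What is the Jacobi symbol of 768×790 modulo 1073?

By multiplicativity, (768·790/1073) = (768/1073)·(790/1073).
First factor (768/1073):
Factor out 2: 768 = 2^8·3. Since 1073 ≡ 1 (mod 8), (2/1073) = +1, and (2/1073)^8 = +1. Now have (3/1073).
1073 ≡ 1 (mod 4), so quadratic reciprocity gives (3/1073) = (1073/3). Reduce: 1073 ≡ 2 (mod 3). Now have (2/3).
Factor out 2: 2 = 2. Since 3 ≡ 3 (mod 8), (2/3) = -1. Now have -(1/3).
(1/3) = 1. Collecting the sign factors: -1.
Second factor (790/1073):
Factor out 2: 790 = 2·395. Since 1073 ≡ 1 (mod 8), (2/1073) = +1. Now have (395/1073).
1073 ≡ 1 (mod 4), so quadratic reciprocity gives (395/1073) = (1073/395). Reduce: 1073 ≡ 283 (mod 395). Now have (283/395).
Both 283 ≡ 3 and 395 ≡ 3 (mod 4), so reciprocity gives (283/395) = -(395/283). Reduce: 395 ≡ 112 (mod 283). Now have -(112/283).
Factor out 2: 112 = 2^4·7. Since 283 ≡ 3 (mod 8), (2/283) = -1, and (2/283)^4 = +1. Now have -(7/283).
Both 7 ≡ 3 and 283 ≡ 3 (mod 4), so reciprocity gives (7/283) = -(283/7). Reduce: 283 ≡ 3 (mod 7). Now have (3/7).
Both 3 ≡ 3 and 7 ≡ 3 (mod 4), so reciprocity gives (3/7) = -(7/3). Reduce: 7 ≡ 1 (mod 3). Now have -(1/3).
(1/3) = 1. Collecting the sign factors: -1.
Product: (-1)·(-1) = 1.

1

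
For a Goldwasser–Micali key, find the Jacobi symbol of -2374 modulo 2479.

1

Pull out -1: (-2374 / 2479) = (-1 / 2479)·(2374 / 2479). Since 2479 ≡ 3 (mod 4), (-1 / 2479) = -1. Now have -(2374 / 2479).
Factor out 2: 2374 = 2·1187. Since 2479 ≡ 7 (mod 8), (2 / 2479) = +1. Now have -(1187 / 2479).
Both 1187 ≡ 3 and 2479 ≡ 3 (mod 4), so reciprocity gives (1187 / 2479) = -(2479 / 1187). Reduce: 2479 ≡ 105 (mod 1187). Now have (105 / 1187).
105 ≡ 1 (mod 4), so quadratic reciprocity gives (105 / 1187) = (1187 / 105). Reduce: 1187 ≡ 32 (mod 105). Now have (32 / 105).
Factor out 2: 32 = 2^5. Since 105 ≡ 1 (mod 8), (2 / 105) = +1, and (2 / 105)^5 = +1. Now have (1 / 105).
(1 / 105) = 1. Collecting the sign factors: 1.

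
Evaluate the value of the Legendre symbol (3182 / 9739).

Factor out 2: 3182 = 2·1591. Since 9739 ≡ 3 (mod 8), (2 / 9739) = -1. Now have -(1591 / 9739).
Both 1591 ≡ 3 and 9739 ≡ 3 (mod 4), so reciprocity gives (1591 / 9739) = -(9739 / 1591). Reduce: 9739 ≡ 193 (mod 1591). Now have (193 / 1591).
193 ≡ 1 (mod 4), so quadratic reciprocity gives (193 / 1591) = (1591 / 193). Reduce: 1591 ≡ 47 (mod 193). Now have (47 / 193).
193 ≡ 1 (mod 4), so quadratic reciprocity gives (47 / 193) = (193 / 47). Reduce: 193 ≡ 5 (mod 47). Now have (5 / 47).
5 ≡ 1 (mod 4), so quadratic reciprocity gives (5 / 47) = (47 / 5). Reduce: 47 ≡ 2 (mod 5). Now have (2 / 5).
Factor out 2: 2 = 2. Since 5 ≡ 5 (mod 8), (2 / 5) = -1. Now have -(1 / 5).
(1 / 5) = 1. Collecting the sign factors: -1.

-1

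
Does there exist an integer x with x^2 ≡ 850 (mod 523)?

no

(850|523)
  = (327|523)    [850 ≡ 327 mod 523]
  = -(523|327)    [QR: both ≡ 3 mod 4, sign flips]
  = -(196|327)    [523 ≡ 196 mod 327]
  = -(49|327)    [327 ≡ 7 mod 8 ⇒ (2|327)^2 = +1]
  = -(327|49)    [QR: 49 ≡ 1 mod 4, sign kept]
  = -(33|49)    [327 ≡ 33 mod 49]
  = -(49|33)    [QR: 33 ≡ 1 mod 4, sign kept]
  = -(16|33)    [49 ≡ 16 mod 33]
  = -(1|33)    [33 ≡ 1 mod 8 ⇒ (2|33)^4 = +1]
  = -1    [(1|33) = 1]
The Legendre symbol is -1, so x^2 ≡ 850 (mod 523) has no solution.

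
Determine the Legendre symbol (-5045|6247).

-1

Reduce the numerator: -5045 ≡ 1202 (mod 6247), so (-5045|6247) = (1202|6247).
Factor out 2: 1202 = 2·601. Since 6247 ≡ 7 (mod 8), (2|6247) = +1. Now have (601|6247).
601 ≡ 1 (mod 4), so quadratic reciprocity gives (601|6247) = (6247|601). Reduce: 6247 ≡ 237 (mod 601). Now have (237|601).
237 ≡ 1 (mod 4), so quadratic reciprocity gives (237|601) = (601|237). Reduce: 601 ≡ 127 (mod 237). Now have (127|237).
237 ≡ 1 (mod 4), so quadratic reciprocity gives (127|237) = (237|127). Reduce: 237 ≡ 110 (mod 127). Now have (110|127).
Factor out 2: 110 = 2·55. Since 127 ≡ 7 (mod 8), (2|127) = +1. Now have (55|127).
Both 55 ≡ 3 and 127 ≡ 3 (mod 4), so reciprocity gives (55|127) = -(127|55). Reduce: 127 ≡ 17 (mod 55). Now have -(17|55).
17 ≡ 1 (mod 4), so quadratic reciprocity gives (17|55) = (55|17). Reduce: 55 ≡ 4 (mod 17). Now have -(4|17).
Factor out 2: 4 = 2^2. Since 17 ≡ 1 (mod 8), (2|17) = +1, and (2|17)^2 = +1. Now have -(1|17).
(1|17) = 1. Collecting the sign factors: -1.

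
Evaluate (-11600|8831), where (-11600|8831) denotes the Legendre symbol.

1

Pull out -1: (-11600|8831) = (-1|8831)·(11600|8831). Since 8831 ≡ 3 (mod 4), (-1|8831) = -1. Now have -(11600|8831).
Reduce the numerator: 11600 ≡ 2769 (mod 8831), so (11600|8831) = (2769|8831).
2769 ≡ 1 (mod 4), so quadratic reciprocity gives (2769|8831) = (8831|2769). Reduce: 8831 ≡ 524 (mod 2769). Now have -(524|2769).
Factor out 2: 524 = 2^2·131. Since 2769 ≡ 1 (mod 8), (2|2769) = +1, and (2|2769)^2 = +1. Now have -(131|2769).
2769 ≡ 1 (mod 4), so quadratic reciprocity gives (131|2769) = (2769|131). Reduce: 2769 ≡ 18 (mod 131). Now have -(18|131).
Factor out 2: 18 = 2·9. Since 131 ≡ 3 (mod 8), (2|131) = -1. Now have (9|131).
9 ≡ 1 (mod 4), so quadratic reciprocity gives (9|131) = (131|9). Reduce: 131 ≡ 5 (mod 9). Now have (5|9).
5 ≡ 1 (mod 4), so quadratic reciprocity gives (5|9) = (9|5). Reduce: 9 ≡ 4 (mod 5). Now have (4|5).
Factor out 2: 4 = 2^2. Since 5 ≡ 5 (mod 8), (2|5) = -1, and (2|5)^2 = +1. Now have (1|5).
(1|5) = 1. Collecting the sign factors: 1.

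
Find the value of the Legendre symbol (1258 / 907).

(1258 / 907)
  = (351 / 907)    [1258 ≡ 351 mod 907]
  = -(907 / 351)    [QR: both ≡ 3 mod 4, sign flips]
  = -(205 / 351)    [907 ≡ 205 mod 351]
  = -(351 / 205)    [QR: 205 ≡ 1 mod 4, sign kept]
  = -(146 / 205)    [351 ≡ 146 mod 205]
  = (73 / 205)    [205 ≡ 5 mod 8 ⇒ (2 / 205) = -1]
  = (205 / 73)    [QR: 73 ≡ 1 mod 4, sign kept]
  = (59 / 73)    [205 ≡ 59 mod 73]
  = (73 / 59)    [QR: 73 ≡ 1 mod 4, sign kept]
  = (14 / 59)    [73 ≡ 14 mod 59]
  = -(7 / 59)    [59 ≡ 3 mod 8 ⇒ (2 / 59) = -1]
  = (59 / 7)    [QR: both ≡ 3 mod 4, sign flips]
  = (3 / 7)    [59 ≡ 3 mod 7]
  = -(7 / 3)    [QR: both ≡ 3 mod 4, sign flips]
  = -(1 / 3)    [7 ≡ 1 mod 3]
  = -1    [(1 / 3) = 1]

-1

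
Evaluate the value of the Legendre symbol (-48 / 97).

1

(-48 / 97)
  = (48 / 97)    [97 ≡ 1 mod 4 ⇒ (-1 / 97) = +1]
  = (3 / 97)    [97 ≡ 1 mod 8 ⇒ (2 / 97)^4 = +1]
  = (97 / 3)    [QR: 97 ≡ 1 mod 4, sign kept]
  = (1 / 3)    [97 ≡ 1 mod 3]
  = 1    [(1 / 3) = 1]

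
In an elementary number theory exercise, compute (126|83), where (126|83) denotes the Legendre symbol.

(126|83)
  = (43|83)    [126 ≡ 43 mod 83]
  = -(83|43)    [QR: both ≡ 3 mod 4, sign flips]
  = -(40|43)    [83 ≡ 40 mod 43]
  = (5|43)    [43 ≡ 3 mod 8 ⇒ (2|43)^3 = -1]
  = (43|5)    [QR: 5 ≡ 1 mod 4, sign kept]
  = (3|5)    [43 ≡ 3 mod 5]
  = (5|3)    [QR: 5 ≡ 1 mod 4, sign kept]
  = (2|3)    [5 ≡ 2 mod 3]
  = -(1|3)    [3 ≡ 3 mod 8 ⇒ (2|3) = -1]
  = -1    [(1|3) = 1]

-1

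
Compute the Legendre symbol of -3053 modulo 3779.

Reduce the numerator: -3053 ≡ 726 (mod 3779), so (-3053/3779) = (726/3779).
Factor out 2: 726 = 2·363. Since 3779 ≡ 3 (mod 8), (2/3779) = -1. Now have -(363/3779).
Both 363 ≡ 3 and 3779 ≡ 3 (mod 4), so reciprocity gives (363/3779) = -(3779/363). Reduce: 3779 ≡ 149 (mod 363). Now have (149/363).
149 ≡ 1 (mod 4), so quadratic reciprocity gives (149/363) = (363/149). Reduce: 363 ≡ 65 (mod 149). Now have (65/149).
65 ≡ 1 (mod 4), so quadratic reciprocity gives (65/149) = (149/65). Reduce: 149 ≡ 19 (mod 65). Now have (19/65).
65 ≡ 1 (mod 4), so quadratic reciprocity gives (19/65) = (65/19). Reduce: 65 ≡ 8 (mod 19). Now have (8/19).
Factor out 2: 8 = 2^3. Since 19 ≡ 3 (mod 8), (2/19) = -1, and (2/19)^3 = -1. Now have -(1/19).
(1/19) = 1. Collecting the sign factors: -1.

-1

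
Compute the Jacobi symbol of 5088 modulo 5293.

-1

(5088/5293)
  = -(159/5293)    [5293 ≡ 5 mod 8 ⇒ (2/5293)^5 = -1]
  = -(5293/159)    [QR: 5293 ≡ 1 mod 4, sign kept]
  = -(46/159)    [5293 ≡ 46 mod 159]
  = -(23/159)    [159 ≡ 7 mod 8 ⇒ (2/159) = +1]
  = (159/23)    [QR: both ≡ 3 mod 4, sign flips]
  = (21/23)    [159 ≡ 21 mod 23]
  = (23/21)    [QR: 21 ≡ 1 mod 4, sign kept]
  = (2/21)    [23 ≡ 2 mod 21]
  = -(1/21)    [21 ≡ 5 mod 8 ⇒ (2/21) = -1]
  = -1    [(1/21) = 1]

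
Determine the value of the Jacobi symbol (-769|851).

-1

(-769|851)
  = (82|851)    [-769 ≡ 82 mod 851]
  = -(41|851)    [851 ≡ 3 mod 8 ⇒ (2|851) = -1]
  = -(851|41)    [QR: 41 ≡ 1 mod 4, sign kept]
  = -(31|41)    [851 ≡ 31 mod 41]
  = -(41|31)    [QR: 41 ≡ 1 mod 4, sign kept]
  = -(10|31)    [41 ≡ 10 mod 31]
  = -(5|31)    [31 ≡ 7 mod 8 ⇒ (2|31) = +1]
  = -(31|5)    [QR: 5 ≡ 1 mod 4, sign kept]
  = -(1|5)    [31 ≡ 1 mod 5]
  = -1    [(1|5) = 1]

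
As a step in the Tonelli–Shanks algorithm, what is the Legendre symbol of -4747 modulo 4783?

1

(-4747/4783)
  = -(4747/4783)    [4783 ≡ 3 mod 4 ⇒ (-1/4783) = -1]
  = (4783/4747)    [QR: both ≡ 3 mod 4, sign flips]
  = (36/4747)    [4783 ≡ 36 mod 4747]
  = (9/4747)    [4747 ≡ 3 mod 8 ⇒ (2/4747)^2 = +1]
  = (4747/9)    [QR: 9 ≡ 1 mod 4, sign kept]
  = (4/9)    [4747 ≡ 4 mod 9]
  = (1/9)    [9 ≡ 1 mod 8 ⇒ (2/9)^2 = +1]
  = 1    [(1/9) = 1]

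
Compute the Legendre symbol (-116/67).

Pull out -1: (-116/67) = (-1/67)·(116/67). Since 67 ≡ 3 (mod 4), (-1/67) = -1. Now have -(116/67).
Reduce the numerator: 116 ≡ 49 (mod 67), so (116/67) = (49/67).
49 ≡ 1 (mod 4), so quadratic reciprocity gives (49/67) = (67/49). Reduce: 67 ≡ 18 (mod 49). Now have -(18/49).
Factor out 2: 18 = 2·9. Since 49 ≡ 1 (mod 8), (2/49) = +1. Now have -(9/49).
9 ≡ 1 (mod 4), so quadratic reciprocity gives (9/49) = (49/9). Reduce: 49 ≡ 4 (mod 9). Now have -(4/9).
Factor out 2: 4 = 2^2. Since 9 ≡ 1 (mod 8), (2/9) = +1, and (2/9)^2 = +1. Now have -(1/9).
(1/9) = 1. Collecting the sign factors: -1.

-1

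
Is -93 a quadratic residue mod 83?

no

(-93/83)
  = (73/83)    [-93 ≡ 73 mod 83]
  = (83/73)    [QR: 73 ≡ 1 mod 4, sign kept]
  = (10/73)    [83 ≡ 10 mod 73]
  = (5/73)    [73 ≡ 1 mod 8 ⇒ (2/73) = +1]
  = (73/5)    [QR: 5 ≡ 1 mod 4, sign kept]
  = (3/5)    [73 ≡ 3 mod 5]
  = (5/3)    [QR: 5 ≡ 1 mod 4, sign kept]
  = (2/3)    [5 ≡ 2 mod 3]
  = -(1/3)    [3 ≡ 3 mod 8 ⇒ (2/3) = -1]
  = -1    [(1/3) = 1]
(-93/83) = -1, and 83 is prime, so -93 is not a quadratic residue mod 83.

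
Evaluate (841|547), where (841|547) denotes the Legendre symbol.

(841|547)
  = (294|547)    [841 ≡ 294 mod 547]
  = -(147|547)    [547 ≡ 3 mod 8 ⇒ (2|547) = -1]
  = (547|147)    [QR: both ≡ 3 mod 4, sign flips]
  = (106|147)    [547 ≡ 106 mod 147]
  = -(53|147)    [147 ≡ 3 mod 8 ⇒ (2|147) = -1]
  = -(147|53)    [QR: 53 ≡ 1 mod 4, sign kept]
  = -(41|53)    [147 ≡ 41 mod 53]
  = -(53|41)    [QR: 41 ≡ 1 mod 4, sign kept]
  = -(12|41)    [53 ≡ 12 mod 41]
  = -(3|41)    [41 ≡ 1 mod 8 ⇒ (2|41)^2 = +1]
  = -(41|3)    [QR: 41 ≡ 1 mod 4, sign kept]
  = -(2|3)    [41 ≡ 2 mod 3]
  = (1|3)    [3 ≡ 3 mod 8 ⇒ (2|3) = -1]
  = 1    [(1|3) = 1]

1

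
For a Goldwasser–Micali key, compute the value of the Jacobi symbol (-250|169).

Reduce the numerator: -250 ≡ 88 (mod 169), so (-250|169) = (88|169).
Factor out 2: 88 = 2^3·11. Since 169 ≡ 1 (mod 8), (2|169) = +1, and (2|169)^3 = +1. Now have (11|169).
169 ≡ 1 (mod 4), so quadratic reciprocity gives (11|169) = (169|11). Reduce: 169 ≡ 4 (mod 11). Now have (4|11).
Factor out 2: 4 = 2^2. Since 11 ≡ 3 (mod 8), (2|11) = -1, and (2|11)^2 = +1. Now have (1|11).
(1|11) = 1. Collecting the sign factors: 1.

1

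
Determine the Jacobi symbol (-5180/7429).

-1

(-5180/7429)
  = (5180/7429)    [7429 ≡ 1 mod 4 ⇒ (-1/7429) = +1]
  = (1295/7429)    [7429 ≡ 5 mod 8 ⇒ (2/7429)^2 = +1]
  = (7429/1295)    [QR: 7429 ≡ 1 mod 4, sign kept]
  = (954/1295)    [7429 ≡ 954 mod 1295]
  = (477/1295)    [1295 ≡ 7 mod 8 ⇒ (2/1295) = +1]
  = (1295/477)    [QR: 477 ≡ 1 mod 4, sign kept]
  = (341/477)    [1295 ≡ 341 mod 477]
  = (477/341)    [QR: 341 ≡ 1 mod 4, sign kept]
  = (136/341)    [477 ≡ 136 mod 341]
  = -(17/341)    [341 ≡ 5 mod 8 ⇒ (2/341)^3 = -1]
  = -(341/17)    [QR: 17 ≡ 1 mod 4, sign kept]
  = -(1/17)    [341 ≡ 1 mod 17]
  = -1    [(1/17) = 1]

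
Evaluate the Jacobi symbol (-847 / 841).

Reduce the numerator: -847 ≡ 835 (mod 841), so (-847 / 841) = (835 / 841).
841 ≡ 1 (mod 4), so quadratic reciprocity gives (835 / 841) = (841 / 835). Reduce: 841 ≡ 6 (mod 835). Now have (6 / 835).
Factor out 2: 6 = 2·3. Since 835 ≡ 3 (mod 8), (2 / 835) = -1. Now have -(3 / 835).
Both 3 ≡ 3 and 835 ≡ 3 (mod 4), so reciprocity gives (3 / 835) = -(835 / 3). Reduce: 835 ≡ 1 (mod 3). Now have (1 / 3).
(1 / 3) = 1. Collecting the sign factors: 1.

1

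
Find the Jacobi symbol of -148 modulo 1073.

0

(-148|1073)
  = (148|1073)    [1073 ≡ 1 mod 4 ⇒ (-1|1073) = +1]
  = (37|1073)    [1073 ≡ 1 mod 8 ⇒ (2|1073)^2 = +1]
  = (1073|37)    [QR: 37 ≡ 1 mod 4, sign kept]
  = (0|37)    [1073 ≡ 0 mod 37]
  = 0    [numerator 0, gcd > 1]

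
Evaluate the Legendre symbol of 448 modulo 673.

1

(448/673)
  = (7/673)    [673 ≡ 1 mod 8 ⇒ (2/673)^6 = +1]
  = (673/7)    [QR: 673 ≡ 1 mod 4, sign kept]
  = (1/7)    [673 ≡ 1 mod 7]
  = 1    [(1/7) = 1]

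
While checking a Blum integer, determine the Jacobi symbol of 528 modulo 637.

Factor out 2: 528 = 2^4·33. Since 637 ≡ 5 (mod 8), (2 / 637) = -1, and (2 / 637)^4 = +1. Now have (33 / 637).
33 ≡ 1 (mod 4), so quadratic reciprocity gives (33 / 637) = (637 / 33). Reduce: 637 ≡ 10 (mod 33). Now have (10 / 33).
Factor out 2: 10 = 2·5. Since 33 ≡ 1 (mod 8), (2 / 33) = +1. Now have (5 / 33).
5 ≡ 1 (mod 4), so quadratic reciprocity gives (5 / 33) = (33 / 5). Reduce: 33 ≡ 3 (mod 5). Now have (3 / 5).
5 ≡ 1 (mod 4), so quadratic reciprocity gives (3 / 5) = (5 / 3). Reduce: 5 ≡ 2 (mod 3). Now have (2 / 3).
Factor out 2: 2 = 2. Since 3 ≡ 3 (mod 8), (2 / 3) = -1. Now have -(1 / 3).
(1 / 3) = 1. Collecting the sign factors: -1.

-1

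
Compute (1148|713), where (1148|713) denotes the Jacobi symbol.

(1148|713)
  = (435|713)    [1148 ≡ 435 mod 713]
  = (713|435)    [QR: 713 ≡ 1 mod 4, sign kept]
  = (278|435)    [713 ≡ 278 mod 435]
  = -(139|435)    [435 ≡ 3 mod 8 ⇒ (2|435) = -1]
  = (435|139)    [QR: both ≡ 3 mod 4, sign flips]
  = (18|139)    [435 ≡ 18 mod 139]
  = -(9|139)    [139 ≡ 3 mod 8 ⇒ (2|139) = -1]
  = -(139|9)    [QR: 9 ≡ 1 mod 4, sign kept]
  = -(4|9)    [139 ≡ 4 mod 9]
  = -(1|9)    [9 ≡ 1 mod 8 ⇒ (2|9)^2 = +1]
  = -1    [(1|9) = 1]

-1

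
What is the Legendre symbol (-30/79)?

1

Reduce the numerator: -30 ≡ 49 (mod 79), so (-30/79) = (49/79).
49 ≡ 1 (mod 4), so quadratic reciprocity gives (49/79) = (79/49). Reduce: 79 ≡ 30 (mod 49). Now have (30/49).
Factor out 2: 30 = 2·15. Since 49 ≡ 1 (mod 8), (2/49) = +1. Now have (15/49).
49 ≡ 1 (mod 4), so quadratic reciprocity gives (15/49) = (49/15). Reduce: 49 ≡ 4 (mod 15). Now have (4/15).
Factor out 2: 4 = 2^2. Since 15 ≡ 7 (mod 8), (2/15) = +1, and (2/15)^2 = +1. Now have (1/15).
(1/15) = 1. Collecting the sign factors: 1.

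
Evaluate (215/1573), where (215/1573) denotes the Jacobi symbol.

(215/1573)
  = (1573/215)    [QR: 1573 ≡ 1 mod 4, sign kept]
  = (68/215)    [1573 ≡ 68 mod 215]
  = (17/215)    [215 ≡ 7 mod 8 ⇒ (2/215)^2 = +1]
  = (215/17)    [QR: 17 ≡ 1 mod 4, sign kept]
  = (11/17)    [215 ≡ 11 mod 17]
  = (17/11)    [QR: 17 ≡ 1 mod 4, sign kept]
  = (6/11)    [17 ≡ 6 mod 11]
  = -(3/11)    [11 ≡ 3 mod 8 ⇒ (2/11) = -1]
  = (11/3)    [QR: both ≡ 3 mod 4, sign flips]
  = (2/3)    [11 ≡ 2 mod 3]
  = -(1/3)    [3 ≡ 3 mod 8 ⇒ (2/3) = -1]
  = -1    [(1/3) = 1]

-1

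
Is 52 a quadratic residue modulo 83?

(52|83)
  = (13|83)    [83 ≡ 3 mod 8 ⇒ (2|83)^2 = +1]
  = (83|13)    [QR: 13 ≡ 1 mod 4, sign kept]
  = (5|13)    [83 ≡ 5 mod 13]
  = (13|5)    [QR: 5 ≡ 1 mod 4, sign kept]
  = (3|5)    [13 ≡ 3 mod 5]
  = (5|3)    [QR: 5 ≡ 1 mod 4, sign kept]
  = (2|3)    [5 ≡ 2 mod 3]
  = -(1|3)    [3 ≡ 3 mod 8 ⇒ (2|3) = -1]
  = -1    [(1|3) = 1]
The Legendre symbol is -1, so x^2 ≡ 52 (mod 83) has no solution.

no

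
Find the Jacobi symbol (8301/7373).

(8301/7373)
  = (928/7373)    [8301 ≡ 928 mod 7373]
  = -(29/7373)    [7373 ≡ 5 mod 8 ⇒ (2/7373)^5 = -1]
  = -(7373/29)    [QR: 29 ≡ 1 mod 4, sign kept]
  = -(7/29)    [7373 ≡ 7 mod 29]
  = -(29/7)    [QR: 29 ≡ 1 mod 4, sign kept]
  = -(1/7)    [29 ≡ 1 mod 7]
  = -1    [(1/7) = 1]

-1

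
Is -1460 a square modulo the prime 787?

(-1460|787)
  = -(1460|787)    [787 ≡ 3 mod 4 ⇒ (-1|787) = -1]
  = -(673|787)    [1460 ≡ 673 mod 787]
  = -(787|673)    [QR: 673 ≡ 1 mod 4, sign kept]
  = -(114|673)    [787 ≡ 114 mod 673]
  = -(57|673)    [673 ≡ 1 mod 8 ⇒ (2|673) = +1]
  = -(673|57)    [QR: 57 ≡ 1 mod 4, sign kept]
  = -(46|57)    [673 ≡ 46 mod 57]
  = -(23|57)    [57 ≡ 1 mod 8 ⇒ (2|57) = +1]
  = -(57|23)    [QR: 57 ≡ 1 mod 4, sign kept]
  = -(11|23)    [57 ≡ 11 mod 23]
  = (23|11)    [QR: both ≡ 3 mod 4, sign flips]
  = (1|11)    [23 ≡ 1 mod 11]
  = 1    [(1|11) = 1]
The Legendre symbol is 1, so x^2 ≡ -1460 (mod 787) has solution.

yes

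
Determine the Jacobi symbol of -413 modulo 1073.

(-413/1073)
  = (413/1073)    [1073 ≡ 1 mod 4 ⇒ (-1/1073) = +1]
  = (1073/413)    [QR: 413 ≡ 1 mod 4, sign kept]
  = (247/413)    [1073 ≡ 247 mod 413]
  = (413/247)    [QR: 413 ≡ 1 mod 4, sign kept]
  = (166/247)    [413 ≡ 166 mod 247]
  = (83/247)    [247 ≡ 7 mod 8 ⇒ (2/247) = +1]
  = -(247/83)    [QR: both ≡ 3 mod 4, sign flips]
  = -(81/83)    [247 ≡ 81 mod 83]
  = -(83/81)    [QR: 81 ≡ 1 mod 4, sign kept]
  = -(2/81)    [83 ≡ 2 mod 81]
  = -(1/81)    [81 ≡ 1 mod 8 ⇒ (2/81) = +1]
  = -1    [(1/81) = 1]

-1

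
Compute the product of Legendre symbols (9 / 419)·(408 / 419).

By multiplicativity, (9·408 / 419) = (9 / 419)·(408 / 419).
First factor (9 / 419):
(9 / 419)
  = (419 / 9)    [QR: 9 ≡ 1 mod 4, sign kept]
  = (5 / 9)    [419 ≡ 5 mod 9]
  = (9 / 5)    [QR: 5 ≡ 1 mod 4, sign kept]
  = (4 / 5)    [9 ≡ 4 mod 5]
  = (1 / 5)    [5 ≡ 5 mod 8 ⇒ (2 / 5)^2 = +1]
  = 1    [(1 / 5) = 1]
Second factor (408 / 419):
(408 / 419)
  = -(51 / 419)    [419 ≡ 3 mod 8 ⇒ (2 / 419)^3 = -1]
  = (419 / 51)    [QR: both ≡ 3 mod 4, sign flips]
  = (11 / 51)    [419 ≡ 11 mod 51]
  = -(51 / 11)    [QR: both ≡ 3 mod 4, sign flips]
  = -(7 / 11)    [51 ≡ 7 mod 11]
  = (11 / 7)    [QR: both ≡ 3 mod 4, sign flips]
  = (4 / 7)    [11 ≡ 4 mod 7]
  = (1 / 7)    [7 ≡ 7 mod 8 ⇒ (2 / 7)^2 = +1]
  = 1    [(1 / 7) = 1]
Product: (1)·(1) = 1.

1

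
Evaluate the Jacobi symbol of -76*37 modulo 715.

-1

By multiplicativity, (-76·37 / 715) = (-76 / 715)·(37 / 715).
First factor (-76 / 715):
Reduce the numerator: -76 ≡ 639 (mod 715), so (-76 / 715) = (639 / 715).
Both 639 ≡ 3 and 715 ≡ 3 (mod 4), so reciprocity gives (639 / 715) = -(715 / 639). Reduce: 715 ≡ 76 (mod 639). Now have -(76 / 639).
Factor out 2: 76 = 2^2·19. Since 639 ≡ 7 (mod 8), (2 / 639) = +1, and (2 / 639)^2 = +1. Now have -(19 / 639).
Both 19 ≡ 3 and 639 ≡ 3 (mod 4), so reciprocity gives (19 / 639) = -(639 / 19). Reduce: 639 ≡ 12 (mod 19). Now have (12 / 19).
Factor out 2: 12 = 2^2·3. Since 19 ≡ 3 (mod 8), (2 / 19) = -1, and (2 / 19)^2 = +1. Now have (3 / 19).
Both 3 ≡ 3 and 19 ≡ 3 (mod 4), so reciprocity gives (3 / 19) = -(19 / 3). Reduce: 19 ≡ 1 (mod 3). Now have -(1 / 3).
(1 / 3) = 1. Collecting the sign factors: -1.
Second factor (37 / 715):
37 ≡ 1 (mod 4), so quadratic reciprocity gives (37 / 715) = (715 / 37). Reduce: 715 ≡ 12 (mod 37). Now have (12 / 37).
Factor out 2: 12 = 2^2·3. Since 37 ≡ 5 (mod 8), (2 / 37) = -1, and (2 / 37)^2 = +1. Now have (3 / 37).
37 ≡ 1 (mod 4), so quadratic reciprocity gives (3 / 37) = (37 / 3). Reduce: 37 ≡ 1 (mod 3). Now have (1 / 3).
(1 / 3) = 1. Collecting the sign factors: 1.
Product: (-1)·(1) = -1.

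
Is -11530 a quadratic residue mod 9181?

no

Reduce the numerator: -11530 ≡ 6832 (mod 9181), so (-11530|9181) = (6832|9181).
Factor out 2: 6832 = 2^4·427. Since 9181 ≡ 5 (mod 8), (2|9181) = -1, and (2|9181)^4 = +1. Now have (427|9181).
9181 ≡ 1 (mod 4), so quadratic reciprocity gives (427|9181) = (9181|427). Reduce: 9181 ≡ 214 (mod 427). Now have (214|427).
Factor out 2: 214 = 2·107. Since 427 ≡ 3 (mod 8), (2|427) = -1. Now have -(107|427).
Both 107 ≡ 3 and 427 ≡ 3 (mod 4), so reciprocity gives (107|427) = -(427|107). Reduce: 427 ≡ 106 (mod 107). Now have (106|107).
Factor out 2: 106 = 2·53. Since 107 ≡ 3 (mod 8), (2|107) = -1. Now have -(53|107).
53 ≡ 1 (mod 4), so quadratic reciprocity gives (53|107) = (107|53). Reduce: 107 ≡ 1 (mod 53). Now have -(1|53).
(1|53) = 1. Collecting the sign factors: -1.
The Legendre symbol is -1, so x^2 ≡ -11530 (mod 9181) has no solution.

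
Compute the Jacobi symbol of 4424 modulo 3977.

-1

Reduce the numerator: 4424 ≡ 447 (mod 3977), so (4424/3977) = (447/3977).
3977 ≡ 1 (mod 4), so quadratic reciprocity gives (447/3977) = (3977/447). Reduce: 3977 ≡ 401 (mod 447). Now have (401/447).
401 ≡ 1 (mod 4), so quadratic reciprocity gives (401/447) = (447/401). Reduce: 447 ≡ 46 (mod 401). Now have (46/401).
Factor out 2: 46 = 2·23. Since 401 ≡ 1 (mod 8), (2/401) = +1. Now have (23/401).
401 ≡ 1 (mod 4), so quadratic reciprocity gives (23/401) = (401/23). Reduce: 401 ≡ 10 (mod 23). Now have (10/23).
Factor out 2: 10 = 2·5. Since 23 ≡ 7 (mod 8), (2/23) = +1. Now have (5/23).
5 ≡ 1 (mod 4), so quadratic reciprocity gives (5/23) = (23/5). Reduce: 23 ≡ 3 (mod 5). Now have (3/5).
5 ≡ 1 (mod 4), so quadratic reciprocity gives (3/5) = (5/3). Reduce: 5 ≡ 2 (mod 3). Now have (2/3).
Factor out 2: 2 = 2. Since 3 ≡ 3 (mod 8), (2/3) = -1. Now have -(1/3).
(1/3) = 1. Collecting the sign factors: -1.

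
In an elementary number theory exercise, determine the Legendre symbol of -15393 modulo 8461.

-1

Reduce the numerator: -15393 ≡ 1529 (mod 8461), so (-15393 / 8461) = (1529 / 8461).
1529 ≡ 1 (mod 4), so quadratic reciprocity gives (1529 / 8461) = (8461 / 1529). Reduce: 8461 ≡ 816 (mod 1529). Now have (816 / 1529).
Factor out 2: 816 = 2^4·51. Since 1529 ≡ 1 (mod 8), (2 / 1529) = +1, and (2 / 1529)^4 = +1. Now have (51 / 1529).
1529 ≡ 1 (mod 4), so quadratic reciprocity gives (51 / 1529) = (1529 / 51). Reduce: 1529 ≡ 50 (mod 51). Now have (50 / 51).
Factor out 2: 50 = 2·25. Since 51 ≡ 3 (mod 8), (2 / 51) = -1. Now have -(25 / 51).
25 ≡ 1 (mod 4), so quadratic reciprocity gives (25 / 51) = (51 / 25). Reduce: 51 ≡ 1 (mod 25). Now have -(1 / 25).
(1 / 25) = 1. Collecting the sign factors: -1.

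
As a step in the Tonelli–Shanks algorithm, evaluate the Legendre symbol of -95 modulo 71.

-1

(-95 / 71)
  = -(95 / 71)    [71 ≡ 3 mod 4 ⇒ (-1 / 71) = -1]
  = -(24 / 71)    [95 ≡ 24 mod 71]
  = -(3 / 71)    [71 ≡ 7 mod 8 ⇒ (2 / 71)^3 = +1]
  = (71 / 3)    [QR: both ≡ 3 mod 4, sign flips]
  = (2 / 3)    [71 ≡ 2 mod 3]
  = -(1 / 3)    [3 ≡ 3 mod 8 ⇒ (2 / 3) = -1]
  = -1    [(1 / 3) = 1]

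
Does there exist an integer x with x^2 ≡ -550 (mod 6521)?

(-550|6521)
  = (550|6521)    [6521 ≡ 1 mod 4 ⇒ (-1|6521) = +1]
  = (275|6521)    [6521 ≡ 1 mod 8 ⇒ (2|6521) = +1]
  = (6521|275)    [QR: 6521 ≡ 1 mod 4, sign kept]
  = (196|275)    [6521 ≡ 196 mod 275]
  = (49|275)    [275 ≡ 3 mod 8 ⇒ (2|275)^2 = +1]
  = (275|49)    [QR: 49 ≡ 1 mod 4, sign kept]
  = (30|49)    [275 ≡ 30 mod 49]
  = (15|49)    [49 ≡ 1 mod 8 ⇒ (2|49) = +1]
  = (49|15)    [QR: 49 ≡ 1 mod 4, sign kept]
  = (4|15)    [49 ≡ 4 mod 15]
  = (1|15)    [15 ≡ 7 mod 8 ⇒ (2|15)^2 = +1]
  = 1    [(1|15) = 1]
The Legendre symbol is 1, so x^2 ≡ -550 (mod 6521) has solution.

yes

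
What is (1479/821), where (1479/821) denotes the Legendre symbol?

Reduce the numerator: 1479 ≡ 658 (mod 821), so (1479/821) = (658/821).
Factor out 2: 658 = 2·329. Since 821 ≡ 5 (mod 8), (2/821) = -1. Now have -(329/821).
329 ≡ 1 (mod 4), so quadratic reciprocity gives (329/821) = (821/329). Reduce: 821 ≡ 163 (mod 329). Now have -(163/329).
329 ≡ 1 (mod 4), so quadratic reciprocity gives (163/329) = (329/163). Reduce: 329 ≡ 3 (mod 163). Now have -(3/163).
Both 3 ≡ 3 and 163 ≡ 3 (mod 4), so reciprocity gives (3/163) = -(163/3). Reduce: 163 ≡ 1 (mod 3). Now have (1/3).
(1/3) = 1. Collecting the sign factors: 1.

1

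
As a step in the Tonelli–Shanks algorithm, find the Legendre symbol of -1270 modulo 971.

-1

(-1270|971)
  = (672|971)    [-1270 ≡ 672 mod 971]
  = -(21|971)    [971 ≡ 3 mod 8 ⇒ (2|971)^5 = -1]
  = -(971|21)    [QR: 21 ≡ 1 mod 4, sign kept]
  = -(5|21)    [971 ≡ 5 mod 21]
  = -(21|5)    [QR: 5 ≡ 1 mod 4, sign kept]
  = -(1|5)    [21 ≡ 1 mod 5]
  = -1    [(1|5) = 1]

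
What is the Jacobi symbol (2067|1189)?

1

(2067|1189)
  = (878|1189)    [2067 ≡ 878 mod 1189]
  = -(439|1189)    [1189 ≡ 5 mod 8 ⇒ (2|1189) = -1]
  = -(1189|439)    [QR: 1189 ≡ 1 mod 4, sign kept]
  = -(311|439)    [1189 ≡ 311 mod 439]
  = (439|311)    [QR: both ≡ 3 mod 4, sign flips]
  = (128|311)    [439 ≡ 128 mod 311]
  = (1|311)    [311 ≡ 7 mod 8 ⇒ (2|311)^7 = +1]
  = 1    [(1|311) = 1]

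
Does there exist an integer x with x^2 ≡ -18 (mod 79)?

Pull out -1: (-18/79) = (-1/79)·(18/79). Since 79 ≡ 3 (mod 4), (-1/79) = -1. Now have -(18/79).
Factor out 2: 18 = 2·9. Since 79 ≡ 7 (mod 8), (2/79) = +1. Now have -(9/79).
9 ≡ 1 (mod 4), so quadratic reciprocity gives (9/79) = (79/9). Reduce: 79 ≡ 7 (mod 9). Now have -(7/9).
9 ≡ 1 (mod 4), so quadratic reciprocity gives (7/9) = (9/7). Reduce: 9 ≡ 2 (mod 7). Now have -(2/7).
Factor out 2: 2 = 2. Since 7 ≡ 7 (mod 8), (2/7) = +1. Now have -(1/7).
(1/7) = 1. Collecting the sign factors: -1.
The Legendre symbol is -1, so x^2 ≡ -18 (mod 79) has no solution.

no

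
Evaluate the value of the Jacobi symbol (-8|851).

1

(-8|851)
  = -(8|851)    [851 ≡ 3 mod 4 ⇒ (-1|851) = -1]
  = (1|851)    [851 ≡ 3 mod 8 ⇒ (2|851)^3 = -1]
  = 1    [(1|851) = 1]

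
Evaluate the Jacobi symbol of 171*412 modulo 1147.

1

By multiplicativity, (171·412/1147) = (171/1147)·(412/1147).
First factor (171/1147):
(171/1147)
  = -(1147/171)    [QR: both ≡ 3 mod 4, sign flips]
  = -(121/171)    [1147 ≡ 121 mod 171]
  = -(171/121)    [QR: 121 ≡ 1 mod 4, sign kept]
  = -(50/121)    [171 ≡ 50 mod 121]
  = -(25/121)    [121 ≡ 1 mod 8 ⇒ (2/121) = +1]
  = -(121/25)    [QR: 25 ≡ 1 mod 4, sign kept]
  = -(21/25)    [121 ≡ 21 mod 25]
  = -(25/21)    [QR: 21 ≡ 1 mod 4, sign kept]
  = -(4/21)    [25 ≡ 4 mod 21]
  = -(1/21)    [21 ≡ 5 mod 8 ⇒ (2/21)^2 = +1]
  = -1    [(1/21) = 1]
Second factor (412/1147):
(412/1147)
  = (103/1147)    [1147 ≡ 3 mod 8 ⇒ (2/1147)^2 = +1]
  = -(1147/103)    [QR: both ≡ 3 mod 4, sign flips]
  = -(14/103)    [1147 ≡ 14 mod 103]
  = -(7/103)    [103 ≡ 7 mod 8 ⇒ (2/103) = +1]
  = (103/7)    [QR: both ≡ 3 mod 4, sign flips]
  = (5/7)    [103 ≡ 5 mod 7]
  = (7/5)    [QR: 5 ≡ 1 mod 4, sign kept]
  = (2/5)    [7 ≡ 2 mod 5]
  = -(1/5)    [5 ≡ 5 mod 8 ⇒ (2/5) = -1]
  = -1    [(1/5) = 1]
Product: (-1)·(-1) = 1.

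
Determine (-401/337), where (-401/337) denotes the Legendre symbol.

Reduce the numerator: -401 ≡ 273 (mod 337), so (-401/337) = (273/337).
273 ≡ 1 (mod 4), so quadratic reciprocity gives (273/337) = (337/273). Reduce: 337 ≡ 64 (mod 273). Now have (64/273).
Factor out 2: 64 = 2^6. Since 273 ≡ 1 (mod 8), (2/273) = +1, and (2/273)^6 = +1. Now have (1/273).
(1/273) = 1. Collecting the sign factors: 1.

1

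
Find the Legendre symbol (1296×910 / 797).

By multiplicativity, (1296·910 / 797) = (1296 / 797)·(910 / 797).
First factor (1296 / 797):
Reduce the numerator: 1296 ≡ 499 (mod 797), so (1296 / 797) = (499 / 797).
797 ≡ 1 (mod 4), so quadratic reciprocity gives (499 / 797) = (797 / 499). Reduce: 797 ≡ 298 (mod 499). Now have (298 / 499).
Factor out 2: 298 = 2·149. Since 499 ≡ 3 (mod 8), (2 / 499) = -1. Now have -(149 / 499).
149 ≡ 1 (mod 4), so quadratic reciprocity gives (149 / 499) = (499 / 149). Reduce: 499 ≡ 52 (mod 149). Now have -(52 / 149).
Factor out 2: 52 = 2^2·13. Since 149 ≡ 5 (mod 8), (2 / 149) = -1, and (2 / 149)^2 = +1. Now have -(13 / 149).
13 ≡ 1 (mod 4), so quadratic reciprocity gives (13 / 149) = (149 / 13). Reduce: 149 ≡ 6 (mod 13). Now have -(6 / 13).
Factor out 2: 6 = 2·3. Since 13 ≡ 5 (mod 8), (2 / 13) = -1. Now have (3 / 13).
13 ≡ 1 (mod 4), so quadratic reciprocity gives (3 / 13) = (13 / 3). Reduce: 13 ≡ 1 (mod 3). Now have (1 / 3).
(1 / 3) = 1. Collecting the sign factors: 1.
Second factor (910 / 797):
Reduce the numerator: 910 ≡ 113 (mod 797), so (910 / 797) = (113 / 797).
113 ≡ 1 (mod 4), so quadratic reciprocity gives (113 / 797) = (797 / 113). Reduce: 797 ≡ 6 (mod 113). Now have (6 / 113).
Factor out 2: 6 = 2·3. Since 113 ≡ 1 (mod 8), (2 / 113) = +1. Now have (3 / 113).
113 ≡ 1 (mod 4), so quadratic reciprocity gives (3 / 113) = (113 / 3). Reduce: 113 ≡ 2 (mod 3). Now have (2 / 3).
Factor out 2: 2 = 2. Since 3 ≡ 3 (mod 8), (2 / 3) = -1. Now have -(1 / 3).
(1 / 3) = 1. Collecting the sign factors: -1.
Product: (1)·(-1) = -1.

-1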